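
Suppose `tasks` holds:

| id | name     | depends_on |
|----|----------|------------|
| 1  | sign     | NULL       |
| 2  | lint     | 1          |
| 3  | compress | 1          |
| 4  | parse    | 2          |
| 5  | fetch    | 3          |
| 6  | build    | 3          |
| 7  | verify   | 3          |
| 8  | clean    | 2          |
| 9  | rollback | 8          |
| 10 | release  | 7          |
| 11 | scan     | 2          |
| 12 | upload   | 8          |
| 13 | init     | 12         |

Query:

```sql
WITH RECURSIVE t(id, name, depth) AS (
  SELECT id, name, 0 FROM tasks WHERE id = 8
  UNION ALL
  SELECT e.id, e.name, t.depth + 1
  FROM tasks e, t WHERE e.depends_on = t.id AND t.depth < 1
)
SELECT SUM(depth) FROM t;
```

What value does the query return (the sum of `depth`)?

2

Base: id=8 (clean) at depth 0.
Iteration 1: rows with depends_on in {8} -> rollback (id 9, depth 1), upload (id 12, depth 1).
Iteration 2: depth < 1 fails for all current rows; recursion stops.
SUM(depth) = 0 + 1 + 1 = 2.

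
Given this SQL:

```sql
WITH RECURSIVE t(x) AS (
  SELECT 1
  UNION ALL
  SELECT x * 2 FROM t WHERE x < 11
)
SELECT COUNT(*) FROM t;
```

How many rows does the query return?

Base: x=1.
Iteration 1: 1 < 11 holds -> x = 1 * 2 = 2.
Iteration 2: 2 < 11 holds -> x = 2 * 2 = 4.
Iteration 3: 4 < 11 holds -> x = 4 * 2 = 8.
Iteration 4: 8 < 11 holds -> x = 8 * 2 = 16.
Iteration 5: 16 < 11 fails; recursion stops.
Total rows emitted: 5.

5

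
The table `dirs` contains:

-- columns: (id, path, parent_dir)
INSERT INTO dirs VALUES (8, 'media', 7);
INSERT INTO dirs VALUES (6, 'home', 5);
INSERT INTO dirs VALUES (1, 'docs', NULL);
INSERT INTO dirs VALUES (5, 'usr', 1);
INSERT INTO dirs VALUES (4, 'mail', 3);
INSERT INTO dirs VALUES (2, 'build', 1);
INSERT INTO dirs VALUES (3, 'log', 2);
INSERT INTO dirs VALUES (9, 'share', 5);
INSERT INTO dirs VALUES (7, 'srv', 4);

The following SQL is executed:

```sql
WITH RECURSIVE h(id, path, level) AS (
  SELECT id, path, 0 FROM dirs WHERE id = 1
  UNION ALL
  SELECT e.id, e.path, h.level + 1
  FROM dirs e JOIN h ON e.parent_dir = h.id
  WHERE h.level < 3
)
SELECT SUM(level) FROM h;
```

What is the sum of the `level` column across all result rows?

Base: id=1 (docs) at level 0.
Iteration 1: rows with parent_dir in {1} -> build (id 2, level 1), usr (id 5, level 1).
Iteration 2: rows with parent_dir in {2,5} -> log (id 3, level 2), home (id 6, level 2), share (id 9, level 2).
Iteration 3: rows with parent_dir in {3,6,9} -> mail (id 4, level 3).
Iteration 4: level < 3 fails for all current rows; recursion stops.
SUM(level) = 0 + 1 + 1 + 2 + 2 + 2 + 3 = 11.

11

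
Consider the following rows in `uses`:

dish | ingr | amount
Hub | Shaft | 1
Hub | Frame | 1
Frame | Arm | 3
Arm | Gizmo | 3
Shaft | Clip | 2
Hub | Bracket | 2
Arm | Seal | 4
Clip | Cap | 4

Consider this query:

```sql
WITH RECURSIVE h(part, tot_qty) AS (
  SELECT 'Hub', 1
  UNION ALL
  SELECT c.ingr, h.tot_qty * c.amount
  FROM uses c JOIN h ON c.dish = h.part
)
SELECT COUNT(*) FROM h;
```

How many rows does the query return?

9

Base: (Hub, tot_qty=1).
Iteration 1: components of {Hub} -> Bracket = 1*2 = 2, Frame = 1*1 = 1, Shaft = 1*1 = 1.
Iteration 2: components of {Bracket,Frame,Shaft} -> Arm = 1*3 = 3, Clip = 1*2 = 2.
Iteration 3: components of {Arm,Clip} -> Cap = 2*4 = 8, Gizmo = 3*3 = 9, Seal = 3*4 = 12.
Iteration 4: no further components; recursion stops.
Total rows emitted: 9.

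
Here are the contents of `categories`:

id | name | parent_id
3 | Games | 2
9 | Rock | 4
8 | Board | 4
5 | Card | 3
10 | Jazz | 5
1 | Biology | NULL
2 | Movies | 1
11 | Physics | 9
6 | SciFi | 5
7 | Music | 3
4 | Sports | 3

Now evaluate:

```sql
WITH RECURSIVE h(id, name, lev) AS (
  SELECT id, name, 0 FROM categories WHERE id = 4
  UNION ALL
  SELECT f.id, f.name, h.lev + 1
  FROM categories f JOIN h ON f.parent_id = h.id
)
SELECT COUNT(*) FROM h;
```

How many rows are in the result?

Base: id=4 (Sports) at lev 0.
Iteration 1: rows with parent_id in {4} -> Board (id 8, lev 1), Rock (id 9, lev 1).
Iteration 2: rows with parent_id in {8,9} -> Physics (id 11, lev 2).
Iteration 3: no rows with parent_id in {11}; recursion stops.
Total rows emitted: 4.

4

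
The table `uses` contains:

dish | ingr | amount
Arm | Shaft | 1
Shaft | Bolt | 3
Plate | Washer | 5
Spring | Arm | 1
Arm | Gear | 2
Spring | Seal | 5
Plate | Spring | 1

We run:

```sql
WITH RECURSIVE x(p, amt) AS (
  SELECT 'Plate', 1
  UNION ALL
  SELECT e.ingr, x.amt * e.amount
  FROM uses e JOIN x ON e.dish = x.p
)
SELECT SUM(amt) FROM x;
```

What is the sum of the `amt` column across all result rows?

19

Base: (Plate, amt=1).
Iteration 1: components of {Plate} -> Spring = 1*1 = 1, Washer = 1*5 = 5.
Iteration 2: components of {Spring,Washer} -> Arm = 1*1 = 1, Seal = 1*5 = 5.
Iteration 3: components of {Arm,Seal} -> Gear = 1*2 = 2, Shaft = 1*1 = 1.
Iteration 4: components of {Gear,Shaft} -> Bolt = 1*3 = 3.
Iteration 5: no further components; recursion stops.
SUM(amt) = 1 + 1 + 5 + 1 + 5 + 2 + 1 + 3 = 19.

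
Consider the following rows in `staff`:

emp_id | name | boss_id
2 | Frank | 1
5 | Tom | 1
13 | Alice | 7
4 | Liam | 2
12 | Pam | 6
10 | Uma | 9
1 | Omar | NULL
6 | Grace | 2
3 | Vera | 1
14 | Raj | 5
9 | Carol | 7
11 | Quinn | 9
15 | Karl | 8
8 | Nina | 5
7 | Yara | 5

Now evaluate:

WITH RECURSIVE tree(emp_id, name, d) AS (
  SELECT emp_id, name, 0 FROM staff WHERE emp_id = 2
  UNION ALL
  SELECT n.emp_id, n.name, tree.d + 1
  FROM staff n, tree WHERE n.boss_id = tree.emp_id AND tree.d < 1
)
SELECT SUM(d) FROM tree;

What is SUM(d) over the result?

Base: emp_id=2 (Frank) at d 0.
Iteration 1: rows with boss_id in {2} -> Liam (id 4, d 1), Grace (id 6, d 1).
Iteration 2: d < 1 fails for all current rows; recursion stops.
SUM(d) = 0 + 1 + 1 = 2.

2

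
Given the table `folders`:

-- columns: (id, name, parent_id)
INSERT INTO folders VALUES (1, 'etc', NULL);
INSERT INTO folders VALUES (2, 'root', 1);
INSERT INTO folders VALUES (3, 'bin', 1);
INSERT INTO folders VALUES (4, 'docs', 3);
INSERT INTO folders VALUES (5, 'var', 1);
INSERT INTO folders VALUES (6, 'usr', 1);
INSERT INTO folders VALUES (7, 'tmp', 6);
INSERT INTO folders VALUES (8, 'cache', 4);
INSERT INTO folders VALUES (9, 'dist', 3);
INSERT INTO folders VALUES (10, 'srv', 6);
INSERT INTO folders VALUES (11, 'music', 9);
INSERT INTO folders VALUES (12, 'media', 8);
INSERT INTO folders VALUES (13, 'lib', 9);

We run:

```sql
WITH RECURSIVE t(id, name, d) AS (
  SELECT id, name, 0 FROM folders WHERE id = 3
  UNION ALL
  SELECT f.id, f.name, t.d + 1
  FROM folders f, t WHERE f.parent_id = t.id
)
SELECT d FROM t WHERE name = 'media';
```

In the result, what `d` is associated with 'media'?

3

Base: id=3 (bin) at d 0.
Iteration 1: rows with parent_id in {3} -> docs (id 4, d 1), dist (id 9, d 1).
Iteration 2: rows with parent_id in {4,9} -> cache (id 8, d 2), music (id 11, d 2), lib (id 13, d 2).
Iteration 3: rows with parent_id in {8,11,13} -> media (id 12, d 3).
Iteration 4: no rows with parent_id in {12}; recursion stops.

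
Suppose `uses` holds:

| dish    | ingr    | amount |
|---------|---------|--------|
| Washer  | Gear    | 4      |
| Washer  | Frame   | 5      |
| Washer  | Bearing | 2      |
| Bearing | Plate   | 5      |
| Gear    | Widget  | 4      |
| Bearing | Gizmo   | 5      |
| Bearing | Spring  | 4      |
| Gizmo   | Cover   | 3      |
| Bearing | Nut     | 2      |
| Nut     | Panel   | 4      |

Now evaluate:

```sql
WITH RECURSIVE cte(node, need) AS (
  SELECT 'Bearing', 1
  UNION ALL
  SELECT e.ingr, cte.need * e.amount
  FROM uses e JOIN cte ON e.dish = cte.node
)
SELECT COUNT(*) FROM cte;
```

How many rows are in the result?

Base: (Bearing, need=1).
Iteration 1: components of {Bearing} -> Gizmo = 1*5 = 5, Nut = 1*2 = 2, Plate = 1*5 = 5, Spring = 1*4 = 4.
Iteration 2: components of {Gizmo,Nut,Plate,Spring} -> Cover = 5*3 = 15, Panel = 2*4 = 8.
Iteration 3: no further components; recursion stops.
Total rows emitted: 7.

7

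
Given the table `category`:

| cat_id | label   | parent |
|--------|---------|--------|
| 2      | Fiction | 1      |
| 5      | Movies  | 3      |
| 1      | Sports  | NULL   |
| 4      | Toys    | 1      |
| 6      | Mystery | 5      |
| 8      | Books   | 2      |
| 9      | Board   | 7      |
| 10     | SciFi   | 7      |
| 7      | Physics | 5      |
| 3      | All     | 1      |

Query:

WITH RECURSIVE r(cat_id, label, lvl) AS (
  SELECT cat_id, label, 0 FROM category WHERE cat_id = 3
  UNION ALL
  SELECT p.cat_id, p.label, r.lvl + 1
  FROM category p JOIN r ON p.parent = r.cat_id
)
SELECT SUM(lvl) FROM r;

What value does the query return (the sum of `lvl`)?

11

Base: cat_id=3 (All) at lvl 0.
Iteration 1: rows with parent in {3} -> Movies (id 5, lvl 1).
Iteration 2: rows with parent in {5} -> Mystery (id 6, lvl 2), Physics (id 7, lvl 2).
Iteration 3: rows with parent in {6,7} -> Board (id 9, lvl 3), SciFi (id 10, lvl 3).
Iteration 4: no rows with parent in {9,10}; recursion stops.
SUM(lvl) = 0 + 1 + 2 + 2 + 3 + 3 = 11.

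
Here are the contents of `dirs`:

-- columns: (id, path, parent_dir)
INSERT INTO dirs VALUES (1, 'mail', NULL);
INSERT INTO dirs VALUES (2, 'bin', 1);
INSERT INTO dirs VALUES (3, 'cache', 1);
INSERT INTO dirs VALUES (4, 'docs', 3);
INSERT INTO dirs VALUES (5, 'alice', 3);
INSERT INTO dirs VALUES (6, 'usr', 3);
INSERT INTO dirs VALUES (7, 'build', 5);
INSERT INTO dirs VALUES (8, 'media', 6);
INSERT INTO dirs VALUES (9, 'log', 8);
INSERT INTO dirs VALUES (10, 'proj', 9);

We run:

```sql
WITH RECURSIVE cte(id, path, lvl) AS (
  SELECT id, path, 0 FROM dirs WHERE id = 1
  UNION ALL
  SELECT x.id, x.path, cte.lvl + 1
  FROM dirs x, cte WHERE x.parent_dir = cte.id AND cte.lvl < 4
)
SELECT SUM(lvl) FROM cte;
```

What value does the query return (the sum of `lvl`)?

Base: id=1 (mail) at lvl 0.
Iteration 1: rows with parent_dir in {1} -> bin (id 2, lvl 1), cache (id 3, lvl 1).
Iteration 2: rows with parent_dir in {2,3} -> docs (id 4, lvl 2), alice (id 5, lvl 2), usr (id 6, lvl 2).
Iteration 3: rows with parent_dir in {4,5,6} -> build (id 7, lvl 3), media (id 8, lvl 3).
Iteration 4: rows with parent_dir in {7,8} -> log (id 9, lvl 4).
Iteration 5: lvl < 4 fails for all current rows; recursion stops.
SUM(lvl) = 0 + 1 + 1 + 2 + 2 + 2 + 3 + 3 + 4 = 18.

18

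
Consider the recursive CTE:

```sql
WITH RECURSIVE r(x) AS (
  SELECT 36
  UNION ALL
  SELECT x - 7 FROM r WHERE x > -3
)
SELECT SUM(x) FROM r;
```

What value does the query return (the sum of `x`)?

105

Base: x=36.
Iteration 1: 36 > -3 holds -> x = 36 - 7 = 29.
Iteration 2: 29 > -3 holds -> x = 29 - 7 = 22.
Iteration 3: 22 > -3 holds -> x = 22 - 7 = 15.
Iteration 4: 15 > -3 holds -> x = 15 - 7 = 8.
Iteration 5: 8 > -3 holds -> x = 8 - 7 = 1.
Iteration 6: 1 > -3 holds -> x = 1 - 7 = -6.
Iteration 7: -6 > -3 fails; recursion stops.
SUM(x) = 36 + 29 + 22 + 15 + 8 + 1 + -6 = 105.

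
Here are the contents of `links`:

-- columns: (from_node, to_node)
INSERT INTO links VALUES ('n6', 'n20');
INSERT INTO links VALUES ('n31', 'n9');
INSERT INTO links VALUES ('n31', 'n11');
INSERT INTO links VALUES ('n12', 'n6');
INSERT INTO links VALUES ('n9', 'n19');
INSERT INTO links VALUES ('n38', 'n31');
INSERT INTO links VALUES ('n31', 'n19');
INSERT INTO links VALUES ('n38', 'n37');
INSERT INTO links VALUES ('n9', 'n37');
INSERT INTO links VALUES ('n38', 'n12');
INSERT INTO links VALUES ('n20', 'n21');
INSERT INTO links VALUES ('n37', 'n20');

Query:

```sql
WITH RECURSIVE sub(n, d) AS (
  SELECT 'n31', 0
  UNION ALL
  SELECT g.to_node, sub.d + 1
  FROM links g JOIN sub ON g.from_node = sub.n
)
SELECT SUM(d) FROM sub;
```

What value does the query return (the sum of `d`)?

Base: (n31, d=0).
Iteration 1: edges from {n31} -> (n11, d=1), (n19, d=1), (n9, d=1).
Iteration 2: edges from {n11,n19,n9} -> (n19, d=2), (n37, d=2).
Iteration 3: edges from {n19,n37} -> (n20, d=3).
Iteration 4: edges from {n20} -> (n21, d=4).
Iteration 5: no outgoing edges from {n21}; recursion stops.
SUM(d) = 0 + 1 + 1 + 1 + 2 + 2 + 3 + 4 = 14.

14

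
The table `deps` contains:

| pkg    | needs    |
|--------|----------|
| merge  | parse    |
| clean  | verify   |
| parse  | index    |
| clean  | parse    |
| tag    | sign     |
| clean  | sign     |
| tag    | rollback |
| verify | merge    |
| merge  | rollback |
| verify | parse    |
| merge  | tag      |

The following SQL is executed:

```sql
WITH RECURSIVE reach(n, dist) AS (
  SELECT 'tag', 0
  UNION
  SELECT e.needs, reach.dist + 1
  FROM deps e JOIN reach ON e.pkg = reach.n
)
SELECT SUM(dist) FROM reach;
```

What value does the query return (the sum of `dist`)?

2

Base: (tag, dist=0).
Iteration 1: edges from {tag} -> (rollback, dist=1), (sign, dist=1).
Iteration 2: no outgoing edges from {rollback,sign}; recursion stops.
SUM(dist) = 0 + 1 + 1 = 2.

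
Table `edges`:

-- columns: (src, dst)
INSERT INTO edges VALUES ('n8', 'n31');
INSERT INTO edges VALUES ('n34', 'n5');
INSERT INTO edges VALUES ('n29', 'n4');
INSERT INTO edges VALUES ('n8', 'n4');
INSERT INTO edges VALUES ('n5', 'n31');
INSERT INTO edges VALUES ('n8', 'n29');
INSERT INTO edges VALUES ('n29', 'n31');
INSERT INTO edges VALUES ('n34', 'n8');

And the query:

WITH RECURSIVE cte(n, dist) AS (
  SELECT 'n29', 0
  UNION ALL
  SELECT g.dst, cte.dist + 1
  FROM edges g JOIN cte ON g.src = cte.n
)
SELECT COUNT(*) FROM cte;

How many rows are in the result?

3

Base: (n29, dist=0).
Iteration 1: edges from {n29} -> (n31, dist=1), (n4, dist=1).
Iteration 2: no outgoing edges from {n31,n4}; recursion stops.
Total rows emitted: 3.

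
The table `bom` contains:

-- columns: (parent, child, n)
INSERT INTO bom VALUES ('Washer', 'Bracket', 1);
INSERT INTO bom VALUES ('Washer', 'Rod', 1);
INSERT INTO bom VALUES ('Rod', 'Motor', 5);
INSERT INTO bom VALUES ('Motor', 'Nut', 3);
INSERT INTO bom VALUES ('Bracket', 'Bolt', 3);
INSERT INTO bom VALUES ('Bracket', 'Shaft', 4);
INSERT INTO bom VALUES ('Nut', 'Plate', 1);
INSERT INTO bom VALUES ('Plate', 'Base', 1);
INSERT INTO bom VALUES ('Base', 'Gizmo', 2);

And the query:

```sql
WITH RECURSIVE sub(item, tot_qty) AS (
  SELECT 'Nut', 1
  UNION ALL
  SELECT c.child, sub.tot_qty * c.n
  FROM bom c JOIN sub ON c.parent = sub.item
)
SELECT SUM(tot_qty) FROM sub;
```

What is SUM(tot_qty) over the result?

5

Base: (Nut, tot_qty=1).
Iteration 1: components of {Nut} -> Plate = 1*1 = 1.
Iteration 2: components of {Plate} -> Base = 1*1 = 1.
Iteration 3: components of {Base} -> Gizmo = 1*2 = 2.
Iteration 4: no further components; recursion stops.
SUM(tot_qty) = 1 + 1 + 1 + 2 = 5.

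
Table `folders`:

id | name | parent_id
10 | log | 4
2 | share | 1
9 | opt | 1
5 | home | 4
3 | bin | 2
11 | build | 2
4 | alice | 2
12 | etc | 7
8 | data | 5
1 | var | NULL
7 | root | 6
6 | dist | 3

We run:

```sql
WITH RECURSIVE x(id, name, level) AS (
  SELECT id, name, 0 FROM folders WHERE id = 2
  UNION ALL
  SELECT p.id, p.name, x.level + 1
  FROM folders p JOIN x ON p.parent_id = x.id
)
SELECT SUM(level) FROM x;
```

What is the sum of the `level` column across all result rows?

19

Base: id=2 (share) at level 0.
Iteration 1: rows with parent_id in {2} -> bin (id 3, level 1), alice (id 4, level 1), build (id 11, level 1).
Iteration 2: rows with parent_id in {3,4,11} -> home (id 5, level 2), dist (id 6, level 2), log (id 10, level 2).
Iteration 3: rows with parent_id in {5,6,10} -> root (id 7, level 3), data (id 8, level 3).
Iteration 4: rows with parent_id in {7,8} -> etc (id 12, level 4).
Iteration 5: no rows with parent_id in {12}; recursion stops.
SUM(level) = 0 + 1 + 1 + 1 + 2 + 2 + 2 + 3 + 3 + 4 = 19.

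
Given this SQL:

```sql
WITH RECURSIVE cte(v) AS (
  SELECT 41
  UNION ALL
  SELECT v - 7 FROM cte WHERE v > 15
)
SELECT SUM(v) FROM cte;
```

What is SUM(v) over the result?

135

Base: v=41.
Iteration 1: 41 > 15 holds -> v = 41 - 7 = 34.
Iteration 2: 34 > 15 holds -> v = 34 - 7 = 27.
Iteration 3: 27 > 15 holds -> v = 27 - 7 = 20.
Iteration 4: 20 > 15 holds -> v = 20 - 7 = 13.
Iteration 5: 13 > 15 fails; recursion stops.
SUM(v) = 41 + 34 + 27 + 20 + 13 = 135.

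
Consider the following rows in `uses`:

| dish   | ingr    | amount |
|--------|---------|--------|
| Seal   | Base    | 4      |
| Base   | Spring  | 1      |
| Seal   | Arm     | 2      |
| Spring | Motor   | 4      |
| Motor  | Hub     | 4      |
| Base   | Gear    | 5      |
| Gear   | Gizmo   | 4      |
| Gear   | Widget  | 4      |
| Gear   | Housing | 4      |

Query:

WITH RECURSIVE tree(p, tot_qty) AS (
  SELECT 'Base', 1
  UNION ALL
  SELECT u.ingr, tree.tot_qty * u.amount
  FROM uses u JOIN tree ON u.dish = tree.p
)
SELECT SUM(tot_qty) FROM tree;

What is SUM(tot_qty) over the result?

Base: (Base, tot_qty=1).
Iteration 1: components of {Base} -> Gear = 1*5 = 5, Spring = 1*1 = 1.
Iteration 2: components of {Gear,Spring} -> Gizmo = 5*4 = 20, Housing = 5*4 = 20, Motor = 1*4 = 4, Widget = 5*4 = 20.
Iteration 3: components of {Gizmo,Housing,Motor,Widget} -> Hub = 4*4 = 16.
Iteration 4: no further components; recursion stops.
SUM(tot_qty) = 1 + 1 + 5 + 4 + 20 + 20 + 20 + 16 = 87.

87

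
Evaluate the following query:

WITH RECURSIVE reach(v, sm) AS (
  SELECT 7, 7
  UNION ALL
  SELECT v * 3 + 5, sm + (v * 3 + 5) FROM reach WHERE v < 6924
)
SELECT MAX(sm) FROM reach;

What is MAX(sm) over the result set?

31140

Base: v=7, sm=7.
Iteration 1: 7 < 6924 holds -> v = 7 * 3 + 5 = 26, sm = 7 + 26 = 33.
Iteration 2: 26 < 6924 holds -> v = 26 * 3 + 5 = 83, sm = 33 + 83 = 116.
Iteration 3: 83 < 6924 holds -> v = 83 * 3 + 5 = 254, sm = 116 + 254 = 370.
Iteration 4: 254 < 6924 holds -> v = 254 * 3 + 5 = 767, sm = 370 + 767 = 1137.
Iteration 5: 767 < 6924 holds -> v = 767 * 3 + 5 = 2306, sm = 1137 + 2306 = 3443.
Iteration 6: 2306 < 6924 holds -> v = 2306 * 3 + 5 = 6923, sm = 3443 + 6923 = 10366.
Iteration 7: 6923 < 6924 holds -> v = 6923 * 3 + 5 = 20774, sm = 10366 + 20774 = 31140.
Iteration 8: 20774 < 6924 fails; recursion stops.
sm values: 7, 33, 116, 370, 1137, 3443, 10366, 31140; the maximum is 31140.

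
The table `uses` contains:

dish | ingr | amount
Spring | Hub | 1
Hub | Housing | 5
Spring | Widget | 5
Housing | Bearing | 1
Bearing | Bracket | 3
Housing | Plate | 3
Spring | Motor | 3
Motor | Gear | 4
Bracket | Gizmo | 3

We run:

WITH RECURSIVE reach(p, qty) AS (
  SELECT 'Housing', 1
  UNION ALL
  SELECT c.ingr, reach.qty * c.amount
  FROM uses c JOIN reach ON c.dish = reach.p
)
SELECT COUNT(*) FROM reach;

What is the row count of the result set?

Base: (Housing, qty=1).
Iteration 1: components of {Housing} -> Bearing = 1*1 = 1, Plate = 1*3 = 3.
Iteration 2: components of {Bearing,Plate} -> Bracket = 1*3 = 3.
Iteration 3: components of {Bracket} -> Gizmo = 3*3 = 9.
Iteration 4: no further components; recursion stops.
Total rows emitted: 5.

5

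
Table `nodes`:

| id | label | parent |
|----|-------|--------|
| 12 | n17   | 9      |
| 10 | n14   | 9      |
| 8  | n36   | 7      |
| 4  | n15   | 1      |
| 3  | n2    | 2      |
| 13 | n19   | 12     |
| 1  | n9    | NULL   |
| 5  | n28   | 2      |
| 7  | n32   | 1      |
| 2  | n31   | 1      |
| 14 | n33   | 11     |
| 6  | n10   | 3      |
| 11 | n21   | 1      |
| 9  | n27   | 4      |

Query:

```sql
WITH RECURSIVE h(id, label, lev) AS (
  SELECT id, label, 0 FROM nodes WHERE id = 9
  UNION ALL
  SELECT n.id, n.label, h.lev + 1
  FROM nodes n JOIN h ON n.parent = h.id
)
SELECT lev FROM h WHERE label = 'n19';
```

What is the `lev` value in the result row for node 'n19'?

2

Base: id=9 (n27) at lev 0.
Iteration 1: rows with parent in {9} -> n14 (id 10, lev 1), n17 (id 12, lev 1).
Iteration 2: rows with parent in {10,12} -> n19 (id 13, lev 2).
Iteration 3: no rows with parent in {13}; recursion stops.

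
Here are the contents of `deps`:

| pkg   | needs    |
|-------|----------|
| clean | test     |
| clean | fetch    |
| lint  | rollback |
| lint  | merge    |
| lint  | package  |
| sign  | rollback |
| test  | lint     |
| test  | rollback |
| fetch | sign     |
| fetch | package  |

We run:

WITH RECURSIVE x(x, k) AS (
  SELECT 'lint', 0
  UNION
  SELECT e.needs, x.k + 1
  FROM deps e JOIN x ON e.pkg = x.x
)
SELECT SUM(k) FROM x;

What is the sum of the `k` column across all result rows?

3

Base: (lint, k=0).
Iteration 1: edges from {lint} -> (merge, k=1), (package, k=1), (rollback, k=1).
Iteration 2: no outgoing edges from {merge,package,rollback}; recursion stops.
SUM(k) = 0 + 1 + 1 + 1 = 3.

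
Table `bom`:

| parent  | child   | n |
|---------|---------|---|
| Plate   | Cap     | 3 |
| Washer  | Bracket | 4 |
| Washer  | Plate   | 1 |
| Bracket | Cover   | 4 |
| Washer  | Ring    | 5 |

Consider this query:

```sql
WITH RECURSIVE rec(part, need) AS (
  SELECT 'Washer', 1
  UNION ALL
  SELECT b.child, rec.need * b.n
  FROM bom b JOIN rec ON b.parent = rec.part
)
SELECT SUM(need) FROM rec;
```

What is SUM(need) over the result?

30

Base: (Washer, need=1).
Iteration 1: components of {Washer} -> Bracket = 1*4 = 4, Plate = 1*1 = 1, Ring = 1*5 = 5.
Iteration 2: components of {Bracket,Plate,Ring} -> Cap = 1*3 = 3, Cover = 4*4 = 16.
Iteration 3: no further components; recursion stops.
SUM(need) = 1 + 4 + 1 + 5 + 16 + 3 = 30.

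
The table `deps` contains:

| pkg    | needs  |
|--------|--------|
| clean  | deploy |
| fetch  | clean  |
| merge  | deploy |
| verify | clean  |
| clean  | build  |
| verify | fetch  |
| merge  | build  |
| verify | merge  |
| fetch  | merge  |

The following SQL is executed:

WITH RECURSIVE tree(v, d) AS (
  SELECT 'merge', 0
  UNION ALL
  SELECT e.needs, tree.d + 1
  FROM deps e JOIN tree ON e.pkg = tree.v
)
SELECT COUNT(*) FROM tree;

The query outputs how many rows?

3

Base: (merge, d=0).
Iteration 1: edges from {merge} -> (build, d=1), (deploy, d=1).
Iteration 2: no outgoing edges from {build,deploy}; recursion stops.
Total rows emitted: 3.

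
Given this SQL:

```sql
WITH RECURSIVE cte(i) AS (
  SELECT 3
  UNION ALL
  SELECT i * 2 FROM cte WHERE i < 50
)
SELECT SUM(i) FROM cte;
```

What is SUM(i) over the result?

189

Base: i=3.
Iteration 1: 3 < 50 holds -> i = 3 * 2 = 6.
Iteration 2: 6 < 50 holds -> i = 6 * 2 = 12.
Iteration 3: 12 < 50 holds -> i = 12 * 2 = 24.
Iteration 4: 24 < 50 holds -> i = 24 * 2 = 48.
Iteration 5: 48 < 50 holds -> i = 48 * 2 = 96.
Iteration 6: 96 < 50 fails; recursion stops.
SUM(i) = 3 + 6 + 12 + 24 + 48 + 96 = 189.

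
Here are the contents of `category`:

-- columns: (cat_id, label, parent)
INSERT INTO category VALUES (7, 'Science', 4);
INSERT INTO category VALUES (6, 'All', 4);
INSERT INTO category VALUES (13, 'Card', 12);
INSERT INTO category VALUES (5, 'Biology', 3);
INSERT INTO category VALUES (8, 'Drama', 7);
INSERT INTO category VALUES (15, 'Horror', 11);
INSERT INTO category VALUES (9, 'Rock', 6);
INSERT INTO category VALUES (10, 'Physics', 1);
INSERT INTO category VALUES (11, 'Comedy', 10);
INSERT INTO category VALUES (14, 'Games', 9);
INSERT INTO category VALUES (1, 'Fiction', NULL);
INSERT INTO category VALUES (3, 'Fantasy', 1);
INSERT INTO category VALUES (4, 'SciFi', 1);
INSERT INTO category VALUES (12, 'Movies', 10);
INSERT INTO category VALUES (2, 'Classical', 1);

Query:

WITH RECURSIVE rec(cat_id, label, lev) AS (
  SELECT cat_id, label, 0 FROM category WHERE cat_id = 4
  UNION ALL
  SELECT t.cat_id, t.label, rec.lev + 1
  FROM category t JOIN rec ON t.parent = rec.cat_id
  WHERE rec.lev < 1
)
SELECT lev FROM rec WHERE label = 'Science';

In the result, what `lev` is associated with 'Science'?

1

Base: cat_id=4 (SciFi) at lev 0.
Iteration 1: rows with parent in {4} -> All (id 6, lev 1), Science (id 7, lev 1).
Iteration 2: lev < 1 fails for all current rows; recursion stops.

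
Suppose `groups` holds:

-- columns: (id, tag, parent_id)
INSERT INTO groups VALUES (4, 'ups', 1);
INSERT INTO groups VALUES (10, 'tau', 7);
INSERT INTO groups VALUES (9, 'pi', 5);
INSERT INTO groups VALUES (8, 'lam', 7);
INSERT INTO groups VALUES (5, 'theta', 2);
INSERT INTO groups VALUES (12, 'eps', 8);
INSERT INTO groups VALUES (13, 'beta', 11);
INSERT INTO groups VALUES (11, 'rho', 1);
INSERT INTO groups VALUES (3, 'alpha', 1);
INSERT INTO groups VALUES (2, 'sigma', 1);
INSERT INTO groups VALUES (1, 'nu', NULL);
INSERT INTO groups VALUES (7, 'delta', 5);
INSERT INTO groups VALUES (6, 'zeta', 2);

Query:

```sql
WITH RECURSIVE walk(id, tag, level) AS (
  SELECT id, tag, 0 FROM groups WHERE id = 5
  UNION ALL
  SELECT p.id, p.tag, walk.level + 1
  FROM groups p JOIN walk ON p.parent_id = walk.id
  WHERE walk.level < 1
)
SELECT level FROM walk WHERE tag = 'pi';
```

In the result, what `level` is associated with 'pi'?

Base: id=5 (theta) at level 0.
Iteration 1: rows with parent_id in {5} -> delta (id 7, level 1), pi (id 9, level 1).
Iteration 2: level < 1 fails for all current rows; recursion stops.

1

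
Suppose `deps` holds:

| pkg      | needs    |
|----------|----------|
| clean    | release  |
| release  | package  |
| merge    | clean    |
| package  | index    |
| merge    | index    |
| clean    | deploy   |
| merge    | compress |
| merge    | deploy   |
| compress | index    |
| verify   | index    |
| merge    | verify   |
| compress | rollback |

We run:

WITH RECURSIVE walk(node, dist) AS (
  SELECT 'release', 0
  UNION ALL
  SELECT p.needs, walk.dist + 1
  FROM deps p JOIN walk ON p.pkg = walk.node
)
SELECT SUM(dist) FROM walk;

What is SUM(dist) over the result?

Base: (release, dist=0).
Iteration 1: edges from {release} -> (package, dist=1).
Iteration 2: edges from {package} -> (index, dist=2).
Iteration 3: no outgoing edges from {index}; recursion stops.
SUM(dist) = 0 + 1 + 2 = 3.

3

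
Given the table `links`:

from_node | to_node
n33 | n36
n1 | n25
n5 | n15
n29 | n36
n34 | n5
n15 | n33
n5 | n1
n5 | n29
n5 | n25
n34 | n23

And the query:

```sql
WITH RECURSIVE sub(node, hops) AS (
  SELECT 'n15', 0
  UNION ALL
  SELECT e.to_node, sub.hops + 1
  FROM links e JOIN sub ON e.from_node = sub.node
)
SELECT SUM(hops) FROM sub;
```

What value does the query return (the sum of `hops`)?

3

Base: (n15, hops=0).
Iteration 1: edges from {n15} -> (n33, hops=1).
Iteration 2: edges from {n33} -> (n36, hops=2).
Iteration 3: no outgoing edges from {n36}; recursion stops.
SUM(hops) = 0 + 1 + 2 = 3.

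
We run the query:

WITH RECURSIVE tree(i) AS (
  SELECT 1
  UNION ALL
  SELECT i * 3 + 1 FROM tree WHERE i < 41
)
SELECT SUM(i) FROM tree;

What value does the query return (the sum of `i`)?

179

Base: i=1.
Iteration 1: 1 < 41 holds -> i = 1 * 3 + 1 = 4.
Iteration 2: 4 < 41 holds -> i = 4 * 3 + 1 = 13.
Iteration 3: 13 < 41 holds -> i = 13 * 3 + 1 = 40.
Iteration 4: 40 < 41 holds -> i = 40 * 3 + 1 = 121.
Iteration 5: 121 < 41 fails; recursion stops.
SUM(i) = 1 + 4 + 13 + 40 + 121 = 179.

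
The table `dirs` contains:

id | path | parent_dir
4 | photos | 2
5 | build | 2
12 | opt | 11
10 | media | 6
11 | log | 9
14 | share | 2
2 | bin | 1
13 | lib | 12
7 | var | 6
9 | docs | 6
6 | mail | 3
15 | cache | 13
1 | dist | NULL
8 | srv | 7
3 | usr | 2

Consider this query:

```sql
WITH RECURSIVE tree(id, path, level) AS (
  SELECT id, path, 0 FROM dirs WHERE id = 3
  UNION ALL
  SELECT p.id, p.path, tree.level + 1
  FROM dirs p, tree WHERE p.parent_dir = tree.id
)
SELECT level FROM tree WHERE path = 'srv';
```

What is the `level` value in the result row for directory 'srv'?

3

Base: id=3 (usr) at level 0.
Iteration 1: rows with parent_dir in {3} -> mail (id 6, level 1).
Iteration 2: rows with parent_dir in {6} -> var (id 7, level 2), docs (id 9, level 2), media (id 10, level 2).
Iteration 3: rows with parent_dir in {7,9,10} -> srv (id 8, level 3), log (id 11, level 3).
Iteration 4: rows with parent_dir in {8,11} -> opt (id 12, level 4).
Iteration 5: rows with parent_dir in {12} -> lib (id 13, level 5).
Iteration 6: rows with parent_dir in {13} -> cache (id 15, level 6).
Iteration 7: no rows with parent_dir in {15}; recursion stops.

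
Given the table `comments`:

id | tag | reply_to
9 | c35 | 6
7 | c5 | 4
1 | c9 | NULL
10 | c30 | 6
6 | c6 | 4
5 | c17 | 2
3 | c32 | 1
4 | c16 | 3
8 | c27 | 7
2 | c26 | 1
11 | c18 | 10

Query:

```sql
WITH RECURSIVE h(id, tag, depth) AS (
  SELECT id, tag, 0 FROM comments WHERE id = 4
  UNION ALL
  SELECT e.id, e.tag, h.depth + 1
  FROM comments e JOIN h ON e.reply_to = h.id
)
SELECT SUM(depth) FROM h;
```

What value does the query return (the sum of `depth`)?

11

Base: id=4 (c16) at depth 0.
Iteration 1: rows with reply_to in {4} -> c6 (id 6, depth 1), c5 (id 7, depth 1).
Iteration 2: rows with reply_to in {6,7} -> c27 (id 8, depth 2), c35 (id 9, depth 2), c30 (id 10, depth 2).
Iteration 3: rows with reply_to in {8,9,10} -> c18 (id 11, depth 3).
Iteration 4: no rows with reply_to in {11}; recursion stops.
SUM(depth) = 0 + 1 + 1 + 2 + 2 + 2 + 3 = 11.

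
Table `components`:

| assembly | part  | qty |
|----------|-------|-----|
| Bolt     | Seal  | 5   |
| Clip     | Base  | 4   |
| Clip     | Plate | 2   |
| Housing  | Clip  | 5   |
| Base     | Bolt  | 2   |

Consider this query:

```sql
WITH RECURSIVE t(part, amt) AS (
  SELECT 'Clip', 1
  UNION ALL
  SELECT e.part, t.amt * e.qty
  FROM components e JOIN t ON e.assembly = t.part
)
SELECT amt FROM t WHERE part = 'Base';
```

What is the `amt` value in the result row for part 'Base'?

Base: (Clip, amt=1).
Iteration 1: components of {Clip} -> Base = 1*4 = 4, Plate = 1*2 = 2.
Iteration 2: components of {Base,Plate} -> Bolt = 4*2 = 8.
Iteration 3: components of {Bolt} -> Seal = 8*5 = 40.
Iteration 4: no further components; recursion stops.

4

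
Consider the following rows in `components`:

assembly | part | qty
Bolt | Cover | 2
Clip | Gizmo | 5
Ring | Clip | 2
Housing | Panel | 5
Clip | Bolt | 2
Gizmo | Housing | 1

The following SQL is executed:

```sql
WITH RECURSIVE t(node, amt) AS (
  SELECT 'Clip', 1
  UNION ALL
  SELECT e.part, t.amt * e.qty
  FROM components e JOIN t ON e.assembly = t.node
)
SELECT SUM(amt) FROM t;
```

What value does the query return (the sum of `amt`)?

42

Base: (Clip, amt=1).
Iteration 1: components of {Clip} -> Bolt = 1*2 = 2, Gizmo = 1*5 = 5.
Iteration 2: components of {Bolt,Gizmo} -> Cover = 2*2 = 4, Housing = 5*1 = 5.
Iteration 3: components of {Cover,Housing} -> Panel = 5*5 = 25.
Iteration 4: no further components; recursion stops.
SUM(amt) = 1 + 2 + 5 + 4 + 5 + 25 = 42.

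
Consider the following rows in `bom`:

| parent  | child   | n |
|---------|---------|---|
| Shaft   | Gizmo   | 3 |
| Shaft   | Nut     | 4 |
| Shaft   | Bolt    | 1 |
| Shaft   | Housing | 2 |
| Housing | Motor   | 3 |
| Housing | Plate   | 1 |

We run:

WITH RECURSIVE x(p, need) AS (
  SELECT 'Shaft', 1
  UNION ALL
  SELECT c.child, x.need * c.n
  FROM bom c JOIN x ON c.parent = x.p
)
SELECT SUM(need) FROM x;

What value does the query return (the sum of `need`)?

19

Base: (Shaft, need=1).
Iteration 1: components of {Shaft} -> Bolt = 1*1 = 1, Gizmo = 1*3 = 3, Housing = 1*2 = 2, Nut = 1*4 = 4.
Iteration 2: components of {Bolt,Gizmo,Housing,Nut} -> Motor = 2*3 = 6, Plate = 2*1 = 2.
Iteration 3: no further components; recursion stops.
SUM(need) = 1 + 3 + 4 + 1 + 2 + 6 + 2 = 19.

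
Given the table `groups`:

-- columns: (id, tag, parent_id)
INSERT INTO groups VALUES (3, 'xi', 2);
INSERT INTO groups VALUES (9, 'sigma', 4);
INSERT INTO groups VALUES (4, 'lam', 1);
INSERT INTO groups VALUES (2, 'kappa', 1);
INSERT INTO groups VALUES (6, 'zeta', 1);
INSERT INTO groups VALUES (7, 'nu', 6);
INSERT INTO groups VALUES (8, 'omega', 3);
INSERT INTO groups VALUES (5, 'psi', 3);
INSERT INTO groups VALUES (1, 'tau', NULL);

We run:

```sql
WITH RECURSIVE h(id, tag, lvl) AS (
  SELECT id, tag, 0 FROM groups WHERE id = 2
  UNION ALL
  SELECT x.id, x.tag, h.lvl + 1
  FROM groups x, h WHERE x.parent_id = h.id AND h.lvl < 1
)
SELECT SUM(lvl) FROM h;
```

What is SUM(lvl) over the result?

Base: id=2 (kappa) at lvl 0.
Iteration 1: rows with parent_id in {2} -> xi (id 3, lvl 1).
Iteration 2: lvl < 1 fails for all current rows; recursion stops.
SUM(lvl) = 0 + 1 = 1.

1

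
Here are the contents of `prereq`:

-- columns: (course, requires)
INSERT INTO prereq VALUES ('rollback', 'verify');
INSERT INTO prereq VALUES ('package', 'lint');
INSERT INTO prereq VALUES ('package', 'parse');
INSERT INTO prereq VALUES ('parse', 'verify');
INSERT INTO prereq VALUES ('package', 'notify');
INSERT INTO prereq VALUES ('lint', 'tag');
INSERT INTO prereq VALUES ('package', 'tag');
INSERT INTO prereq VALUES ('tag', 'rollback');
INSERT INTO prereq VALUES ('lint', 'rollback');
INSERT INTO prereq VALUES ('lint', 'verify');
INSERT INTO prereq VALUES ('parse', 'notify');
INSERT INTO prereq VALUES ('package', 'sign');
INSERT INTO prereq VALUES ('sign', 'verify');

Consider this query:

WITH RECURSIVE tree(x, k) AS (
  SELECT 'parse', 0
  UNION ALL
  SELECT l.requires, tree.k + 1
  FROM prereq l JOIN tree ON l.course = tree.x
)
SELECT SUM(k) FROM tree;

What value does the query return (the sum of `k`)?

Base: (parse, k=0).
Iteration 1: edges from {parse} -> (notify, k=1), (verify, k=1).
Iteration 2: no outgoing edges from {notify,verify}; recursion stops.
SUM(k) = 0 + 1 + 1 = 2.

2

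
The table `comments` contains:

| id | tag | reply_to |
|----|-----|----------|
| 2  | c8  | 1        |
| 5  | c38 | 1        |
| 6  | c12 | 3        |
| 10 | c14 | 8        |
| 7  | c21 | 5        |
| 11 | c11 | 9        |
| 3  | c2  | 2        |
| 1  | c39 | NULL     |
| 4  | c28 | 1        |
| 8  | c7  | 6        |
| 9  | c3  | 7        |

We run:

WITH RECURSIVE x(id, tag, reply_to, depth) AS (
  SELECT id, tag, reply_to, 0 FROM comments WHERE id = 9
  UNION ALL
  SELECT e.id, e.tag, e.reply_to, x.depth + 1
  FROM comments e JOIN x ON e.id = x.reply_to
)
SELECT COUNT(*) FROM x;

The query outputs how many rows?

Base: id=9 (c3), reply_to=7, depth 0.
Iteration 1: join on id=7 -> c21 (id 7, reply_to=5, depth 1).
Iteration 2: join on id=5 -> c38 (id 5, reply_to=1, depth 2).
Iteration 3: join on id=1 -> c39 (id 1, reply_to=NULL, depth 3).
Iteration 4: reply_to is NULL; no match; recursion stops.
Total rows emitted: 4.

4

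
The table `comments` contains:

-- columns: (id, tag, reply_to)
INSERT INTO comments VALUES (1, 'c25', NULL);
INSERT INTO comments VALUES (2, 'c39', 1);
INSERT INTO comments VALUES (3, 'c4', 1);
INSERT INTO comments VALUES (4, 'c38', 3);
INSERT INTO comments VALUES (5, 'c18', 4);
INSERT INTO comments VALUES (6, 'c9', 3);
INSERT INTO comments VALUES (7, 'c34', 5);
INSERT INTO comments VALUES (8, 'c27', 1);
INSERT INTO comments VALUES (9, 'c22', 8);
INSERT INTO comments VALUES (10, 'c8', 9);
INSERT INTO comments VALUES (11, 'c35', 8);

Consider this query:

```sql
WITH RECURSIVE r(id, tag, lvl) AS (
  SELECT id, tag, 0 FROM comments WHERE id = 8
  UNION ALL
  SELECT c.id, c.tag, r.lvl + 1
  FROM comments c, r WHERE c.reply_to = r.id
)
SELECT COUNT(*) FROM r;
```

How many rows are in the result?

Base: id=8 (c27) at lvl 0.
Iteration 1: rows with reply_to in {8} -> c22 (id 9, lvl 1), c35 (id 11, lvl 1).
Iteration 2: rows with reply_to in {9,11} -> c8 (id 10, lvl 2).
Iteration 3: no rows with reply_to in {10}; recursion stops.
Total rows emitted: 4.

4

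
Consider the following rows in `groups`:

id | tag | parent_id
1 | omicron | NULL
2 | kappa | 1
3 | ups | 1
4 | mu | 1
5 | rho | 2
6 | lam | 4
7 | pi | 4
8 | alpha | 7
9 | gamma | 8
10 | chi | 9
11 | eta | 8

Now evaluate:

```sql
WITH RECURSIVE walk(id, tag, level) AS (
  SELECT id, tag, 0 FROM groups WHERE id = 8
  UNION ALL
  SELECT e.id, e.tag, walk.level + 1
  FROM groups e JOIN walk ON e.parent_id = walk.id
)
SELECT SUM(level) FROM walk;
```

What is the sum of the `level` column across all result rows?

Base: id=8 (alpha) at level 0.
Iteration 1: rows with parent_id in {8} -> gamma (id 9, level 1), eta (id 11, level 1).
Iteration 2: rows with parent_id in {9,11} -> chi (id 10, level 2).
Iteration 3: no rows with parent_id in {10}; recursion stops.
SUM(level) = 0 + 1 + 1 + 2 = 4.

4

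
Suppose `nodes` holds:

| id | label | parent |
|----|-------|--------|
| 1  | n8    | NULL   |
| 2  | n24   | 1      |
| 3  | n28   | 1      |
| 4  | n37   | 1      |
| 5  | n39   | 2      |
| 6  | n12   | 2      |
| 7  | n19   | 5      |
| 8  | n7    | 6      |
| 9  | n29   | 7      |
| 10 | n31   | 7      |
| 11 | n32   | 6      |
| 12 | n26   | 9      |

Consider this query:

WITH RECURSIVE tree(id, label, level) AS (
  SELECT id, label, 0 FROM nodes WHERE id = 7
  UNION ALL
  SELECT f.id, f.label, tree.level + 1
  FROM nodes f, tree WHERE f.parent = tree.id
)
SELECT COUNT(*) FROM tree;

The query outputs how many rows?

Base: id=7 (n19) at level 0.
Iteration 1: rows with parent in {7} -> n29 (id 9, level 1), n31 (id 10, level 1).
Iteration 2: rows with parent in {9,10} -> n26 (id 12, level 2).
Iteration 3: no rows with parent in {12}; recursion stops.
Total rows emitted: 4.

4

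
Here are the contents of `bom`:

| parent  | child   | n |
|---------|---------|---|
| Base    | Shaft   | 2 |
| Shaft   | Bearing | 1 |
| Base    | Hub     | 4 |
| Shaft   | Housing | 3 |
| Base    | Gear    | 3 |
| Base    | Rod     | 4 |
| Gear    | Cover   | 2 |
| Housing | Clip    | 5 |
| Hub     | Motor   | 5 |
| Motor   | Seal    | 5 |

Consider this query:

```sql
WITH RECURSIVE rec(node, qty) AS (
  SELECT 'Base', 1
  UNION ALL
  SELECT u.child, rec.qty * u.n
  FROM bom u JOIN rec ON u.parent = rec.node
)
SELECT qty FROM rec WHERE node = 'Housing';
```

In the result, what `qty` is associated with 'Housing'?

6

Base: (Base, qty=1).
Iteration 1: components of {Base} -> Gear = 1*3 = 3, Hub = 1*4 = 4, Rod = 1*4 = 4, Shaft = 1*2 = 2.
Iteration 2: components of {Gear,Hub,Rod,Shaft} -> Bearing = 2*1 = 2, Cover = 3*2 = 6, Housing = 2*3 = 6, Motor = 4*5 = 20.
Iteration 3: components of {Bearing,Cover,Housing,Motor} -> Clip = 6*5 = 30, Seal = 20*5 = 100.
Iteration 4: no further components; recursion stops.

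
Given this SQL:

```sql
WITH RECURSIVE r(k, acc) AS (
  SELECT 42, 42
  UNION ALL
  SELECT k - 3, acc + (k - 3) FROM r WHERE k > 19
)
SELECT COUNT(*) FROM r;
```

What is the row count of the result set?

Base: k=42, acc=42.
Iteration 1: 42 > 19 holds -> k = 42 - 3 = 39, acc = 42 + 39 = 81.
Iteration 2: 39 > 19 holds -> k = 39 - 3 = 36, acc = 81 + 36 = 117.
Iteration 3: 36 > 19 holds -> k = 36 - 3 = 33, acc = 117 + 33 = 150.
Iteration 4: 33 > 19 holds -> k = 33 - 3 = 30, acc = 150 + 30 = 180.
Iteration 5: 30 > 19 holds -> k = 30 - 3 = 27, acc = 180 + 27 = 207.
Iteration 6: 27 > 19 holds -> k = 27 - 3 = 24, acc = 207 + 24 = 231.
Iteration 7: 24 > 19 holds -> k = 24 - 3 = 21, acc = 231 + 21 = 252.
Iteration 8: 21 > 19 holds -> k = 21 - 3 = 18, acc = 252 + 18 = 270.
Iteration 9: 18 > 19 fails; recursion stops.
Total rows emitted: 9.

9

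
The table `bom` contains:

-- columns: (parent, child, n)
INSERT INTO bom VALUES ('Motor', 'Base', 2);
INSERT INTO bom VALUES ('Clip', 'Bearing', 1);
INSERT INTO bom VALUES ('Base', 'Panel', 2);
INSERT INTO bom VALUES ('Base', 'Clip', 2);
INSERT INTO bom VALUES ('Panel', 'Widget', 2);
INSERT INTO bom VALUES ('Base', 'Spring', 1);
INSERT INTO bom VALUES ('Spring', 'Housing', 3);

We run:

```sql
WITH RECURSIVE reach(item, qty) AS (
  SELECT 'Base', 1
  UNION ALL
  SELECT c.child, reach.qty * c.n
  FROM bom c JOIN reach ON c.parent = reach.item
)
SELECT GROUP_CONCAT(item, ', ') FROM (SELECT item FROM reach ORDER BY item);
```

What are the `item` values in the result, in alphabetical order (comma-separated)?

Base, Bearing, Clip, Housing, Panel, Spring, Widget

Base: (Base, qty=1).
Iteration 1: components of {Base} -> Clip = 1*2 = 2, Panel = 1*2 = 2, Spring = 1*1 = 1.
Iteration 2: components of {Clip,Panel,Spring} -> Bearing = 2*1 = 2, Housing = 1*3 = 3, Widget = 2*2 = 4.
Iteration 3: no further components; recursion stops.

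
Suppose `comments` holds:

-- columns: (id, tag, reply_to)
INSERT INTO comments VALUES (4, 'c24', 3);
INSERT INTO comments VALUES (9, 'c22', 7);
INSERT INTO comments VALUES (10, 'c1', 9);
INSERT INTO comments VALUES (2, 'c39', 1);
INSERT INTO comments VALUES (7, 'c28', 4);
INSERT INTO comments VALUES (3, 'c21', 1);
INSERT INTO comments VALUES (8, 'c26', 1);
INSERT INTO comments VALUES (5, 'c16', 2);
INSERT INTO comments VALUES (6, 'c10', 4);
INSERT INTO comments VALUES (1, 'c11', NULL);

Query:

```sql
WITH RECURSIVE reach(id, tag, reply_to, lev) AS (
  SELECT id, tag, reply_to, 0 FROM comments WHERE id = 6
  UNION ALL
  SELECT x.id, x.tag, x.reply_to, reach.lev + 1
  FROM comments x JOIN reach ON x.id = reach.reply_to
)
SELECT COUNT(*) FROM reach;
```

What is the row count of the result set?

Base: id=6 (c10), reply_to=4, lev 0.
Iteration 1: join on id=4 -> c24 (id 4, reply_to=3, lev 1).
Iteration 2: join on id=3 -> c21 (id 3, reply_to=1, lev 2).
Iteration 3: join on id=1 -> c11 (id 1, reply_to=NULL, lev 3).
Iteration 4: reply_to is NULL; no match; recursion stops.
Total rows emitted: 4.

4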